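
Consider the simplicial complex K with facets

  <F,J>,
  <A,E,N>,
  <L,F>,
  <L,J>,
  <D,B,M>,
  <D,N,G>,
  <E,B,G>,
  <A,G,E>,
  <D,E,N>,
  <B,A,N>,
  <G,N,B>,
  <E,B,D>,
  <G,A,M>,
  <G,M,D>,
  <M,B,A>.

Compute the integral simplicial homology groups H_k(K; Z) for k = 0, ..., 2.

Take the total order A < B < D < E < F < G < J < L < M < N on the vertex set. Then K (dimension 2) consists of the simplices:

  0-simplices (10): A, B, D, E, F, G, J, L, M, N
  1-simplices (21): AB, AE, AG, AM, AN, BD, BE, BG, BM, BN, DE, DG, DM, DN, EG, EN, FJ, FL, GM, GN, JL
  2-simplices (12): ABM, ABN, AEG, AEN, AGM, BDE, BDM, BEG, BGN, DEN, DGM, DGN

Hence C_0 ≅ Z^10, C_1 ≅ Z^21, C_2 ≅ Z^12.

∂_1: C_1 → C_0 sends each edge [p,q] (with p < q) to q − p.
As a 10×21 matrix over Z this has rank 8, with invariant factors (1,1,1,1,1,1,1,1).

The boundary map ∂_2: C_2 → C_1 acts by ∂[p,q,r] = [q,r] − [p,r] + [p,q]. For instance
  ∂AGM = GM − AM + AG,
  ∂AEN = EN − AN + AE.
This gives a 21×12 integer matrix of rank 12; reducing to Smith normal form yields diagonal entries (1,1,1,1,1,1,1,1,1,1,1,2).

Now H_k = ker ∂_k / im ∂_{k+1}, so:

  H_0: rank C_0 − rank ∂_1 = 10 − 8 = 2, and the invariant factors of ∂_1 are all 1, so H_0 = Z^2.
  H_1: rank ker ∂_1 − rank ∂_2 = (21 − 8) − 12 = 1, and ∂_2 has invariant factor 2 > 1, so H_1 = Z ⊕ Z/2Z.
  H_2: rank ker ∂_2 − rank ∂_3 = (12 − 12) − 0 = 0, and there is no ∂_3, so H_2 = 0.

(K is a triangulation of the disjoint union of the circle S^1 and the real projective plane RP^2.)

H_0 = Z^2,  H_1 = Z ⊕ Z/2Z,  H_2 = 0.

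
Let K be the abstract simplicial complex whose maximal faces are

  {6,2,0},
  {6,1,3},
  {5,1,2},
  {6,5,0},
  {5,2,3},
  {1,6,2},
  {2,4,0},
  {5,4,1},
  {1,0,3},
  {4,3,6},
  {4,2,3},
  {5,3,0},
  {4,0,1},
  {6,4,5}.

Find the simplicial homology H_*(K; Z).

We work with the vertex ordering 0 < 1 < 2 < 3 < 4 < 5 < 6. The simplices of K, each written with vertices in increasing order, are:

  0-simplices (7): [0], [1], [2], [3], [4], [5], [6]
  1-simplices (21): [0,1], [0,2], [0,3], [0,4], [0,5], [0,6], [1,2], [1,3], [1,4], [1,5], [1,6], [2,3], [2,4], [2,5], [2,6], [3,4], [3,5], [3,6], [4,5], [4,6], [5,6]
  2-simplices (14): [0,1,3], [0,1,4], [0,2,4], [0,2,6], [0,3,5], [0,5,6], [1,2,5], [1,2,6], [1,3,6], [1,4,5], [2,3,4], [2,3,5], [3,4,6], [4,5,6]

giving chain groups C_0 ≅ Z^7, C_1 ≅ Z^21, C_2 ≅ Z^14.

Boundary ∂_1: C_1 → C_0 is given by ∂[p,q] = [q] − [p]. For instance
  ∂[0,6] = [6] − [0].
As a 7×21 matrix over Z this has rank 6, with invariant factors (1,1,1,1,1,1).

The boundary map ∂_2: C_2 → C_1 sends each 2-simplex [p,q,r] to [q,r] − [p,r] + [p,q]. For instance
  ∂[1,2,6] = [2,6] − [1,6] + [1,2],
  ∂[2,3,5] = [3,5] − [2,5] + [2,3].
The resulting 21×14 matrix has rank 13, and its Smith normal form has invariant factors (1,1,1,1,1,1,1,1,1,1,1,1,1).

Reading off H_k = ker ∂_k / im ∂_{k+1}:

  H_0: rank C_0 − rank ∂_1 = 7 − 6 = 1, and the invariant factors of ∂_1 are all 1, so H_0 ≅ Z.
  H_1: rank ker ∂_1 − rank ∂_2 = (21 − 6) − 13 = 2, and the invariant factors of ∂_2 are all 1, so H_1 ≅ Z^2.
  H_2: rank ker ∂_2 − rank ∂_3 = (14 − 13) − 0 = 1, and there is no ∂_3, so H_2 ≅ Z.

As a check, the Euler characteristic is 7 − 21 + 14 = 0, which agrees with 1 − 2 + 1 = 0.

H_0 ≅ Z,  H_1 ≅ Z^2,  H_2 ≅ Z.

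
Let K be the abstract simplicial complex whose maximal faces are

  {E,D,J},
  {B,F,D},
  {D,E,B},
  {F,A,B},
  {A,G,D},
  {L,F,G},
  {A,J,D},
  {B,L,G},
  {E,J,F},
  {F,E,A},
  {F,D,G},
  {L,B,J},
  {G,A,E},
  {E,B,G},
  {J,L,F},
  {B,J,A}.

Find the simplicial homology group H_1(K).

H_1 = Z^2.

We work with the vertex ordering A < B < D < E < F < G < J < L. The simplices of K, each written with vertices in increasing order, are:

  0-simplices (8): A, B, D, E, F, G, J, L
  1-simplices (24): AB, AD, AE, AF, AG, AJ, BD, BE, BF, BG, BJ, BL, DE, DF, DG, DJ, EF, EG, EJ, FG, FJ, FL, GL, JL
  2-simplices (16): ABF, ABJ, ADG, ADJ, AEF, AEG, BDE, BDF, BEG, BGL, BJL, DEJ, DFG, EFJ, FGL, FJL

so the chain groups are C_0 ≅ Z^8, C_1 ≅ Z^24, C_2 ≅ Z^16.

Boundary ∂_1: C_1 → C_0 sends each edge [p,q] (with p < q) to q − p.
This gives a 8×24 integer matrix of rank 7; reducing to Smith normal form yields diagonal entries (1,1,1,1,1,1,1).

∂_2: C_2 → C_1 sends each 2-simplex [p,q,r] to [q,r] − [p,r] + [p,q]. For instance
  ∂BDE = DE − BE + BD,
  ∂ADJ = DJ − AJ + AD.
The 24×16 boundary matrix has rank 15 and Smith normal form diag(1,1,1,1,1,1,1,1,1,1,1,1,1,1,1).

Computing H_k = (kernel of ∂_k) / (image of ∂_{k+1}):

  H_1: rank ker ∂_1 − rank ∂_2 = (24 − 7) − 15 = 2, and the invariant factors of ∂_2 are all 1, so H_1 = Z^2.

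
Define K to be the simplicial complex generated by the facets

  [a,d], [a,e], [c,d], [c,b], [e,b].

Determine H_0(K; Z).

Order the vertices as a < b < c < d < e. Listing each simplex with vertices in this order, K has dimension 1 with simplices:

  0-simplices (5): a, b, c, d, e
  1-simplices (5): ad, ae, bc, be, cd

so the chain groups are C_0 ≅ Z^5, C_1 ≅ Z^5.

∂_1: C_1 → C_0 is given by ∂[p,q] = [q] − [p].
The resulting 5×5 matrix has rank 4, and its Smith normal form has invariant factors (1,1,1,1).

Reading off H_k = ker ∂_k / im ∂_{k+1}:

  H_0: rank C_0 − rank ∂_1 = 5 − 4 = 1, and the invariant factors of ∂_1 are all 1, so H_0 ≅ Z.

(K is a triangulation of the circle S^1.)

H_0 = Z.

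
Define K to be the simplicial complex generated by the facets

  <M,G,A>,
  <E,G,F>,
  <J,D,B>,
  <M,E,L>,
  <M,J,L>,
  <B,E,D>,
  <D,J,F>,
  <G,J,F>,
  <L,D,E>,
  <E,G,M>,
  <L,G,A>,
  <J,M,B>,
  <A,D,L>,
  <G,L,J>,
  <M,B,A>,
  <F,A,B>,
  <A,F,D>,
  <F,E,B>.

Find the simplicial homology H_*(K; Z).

H_0 ≅ Z,  H_1 ≅ Z ⊕ Z/2,  H_2 = 0.

K has 9 vertices, 27 edges, 18 triangles.
rank ∂_0 = 0, rank ∂_1 = 8 ⇒ b_0 = 9 − 0 − 8 = 1; all invariant factors of ∂_1 are 1 so no torsion. So H_0 = Z.
rank ∂_1 = 8, rank ∂_2 = 18 ⇒ b_1 = 27 − 8 − 18 = 1; ∂_2 has invariant factor(s) [2] giving torsion. So H_1 = Z ⊕ Z/2.
rank ∂_2 = 18, rank ∂_3 = 0 ⇒ b_2 = 18 − 18 − 0 = 0. So H_2 = 0.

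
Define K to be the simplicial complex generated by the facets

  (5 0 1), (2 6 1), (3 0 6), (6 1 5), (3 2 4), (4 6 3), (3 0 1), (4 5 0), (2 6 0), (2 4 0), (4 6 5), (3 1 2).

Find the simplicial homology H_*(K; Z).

Take the total order 0 < 1 < 2 < 3 < 4 < 5 < 6 on the vertex set. Then K (dimension 2) consists of the simplices:

  0-simplices (7): [0], [1], [2], [3], [4], [5], [6]
  1-simplices (18): [0,1], [0,2], [0,3], [0,4], [0,5], [0,6], [1,2], [1,3], [1,5], [1,6], [2,3], [2,4], [2,6], [3,4], [3,6], [4,5], [4,6], [5,6]
  2-simplices (12): [0,1,3], [0,1,5], [0,2,4], [0,2,6], [0,3,6], [0,4,5], [1,2,3], [1,2,6], [1,5,6], [2,3,4], [3,4,6], [4,5,6]

so the chain groups are C_0 ≅ Z^7, C_1 ≅ Z^18, C_2 ≅ Z^12.

∂_1: C_1 → C_0 maps an edge to its endpoints' difference, ∂[p,q] = q − p. For instance
  ∂[1,5] = [5] − [1].
The resulting 7×18 matrix has rank 6, and its Smith normal form has invariant factors (1,1,1,1,1,1).

Boundary ∂_2: C_2 → C_1 maps a triangle to the signed sum of its edges. For instance
  ∂[4,5,6] = [5,6] − [4,6] + [4,5],
  ∂[0,1,3] = [1,3] − [0,3] + [0,1].
This gives a 18×12 integer matrix of rank 12; reducing to Smith normal form yields diagonal entries (1,1,1,1,1,1,1,1,1,1,1,2).

From H_k ≅ ker(∂_k) / im(∂_{k+1}) we obtain:

  H_0: rank C_0 − rank ∂_1 = 7 − 6 = 1, and the invariant factors of ∂_1 are all 1, so H_0 ≅ Z.
  H_1: rank ker ∂_1 − rank ∂_2 = (18 − 6) − 12 = 0, and ∂_2 has invariant factor 2 > 1, so H_1 ≅ Z/2.
  H_2: rank ker ∂_2 − rank ∂_3 = (12 − 12) − 0 = 0, and there is no ∂_3, so H_2 ≅ 0.

As a check, the Euler characteristic is 7 − 18 + 12 = 1, which agrees with 1 − 0 + 0 = 1.

H_0 = Z,  H_1 = Z/2,  H_2 = 0.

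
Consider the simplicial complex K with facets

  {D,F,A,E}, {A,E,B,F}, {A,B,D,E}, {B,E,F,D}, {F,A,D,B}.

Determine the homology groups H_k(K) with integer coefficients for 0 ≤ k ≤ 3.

H_0 = Z,  H_1 = 0,  H_2 = 0,  H_3 = Z.

Take the total order A < B < D < E < F on the vertex set. Then K (dimension 3) consists of the simplices:

  0-simplices (5): A, B, D, E, F
  1-simplices (10): AB, AD, AE, AF, BD, BE, BF, DE, DF, EF
  2-simplices (10): ABD, ABE, ABF, ADE, ADF, AEF, BDE, BDF, BEF, DEF
  3-simplices (5): ABDE, ABDF, ABEF, ADEF, BDEF

giving chain groups C_0 ≅ Z^5, C_1 ≅ Z^10, C_2 ≅ Z^10, C_3 ≅ Z^5.

Boundary ∂_1: C_1 → C_0 maps an edge to its endpoints' difference, ∂[p,q] = q − p.
The resulting 5×10 matrix has rank 4, and its Smith normal form has invariant factors (1,1,1,1).

The boundary map ∂_2: C_2 → C_1 acts by ∂[p,q,r] = [q,r] − [p,r] + [p,q]. For instance
  ∂ADF = DF − AF + AD,
  ∂AEF = EF − AF + AE.
The resulting 10×10 matrix has rank 6, and its Smith normal form has invariant factors (1,1,1,1,1,1).

∂_3: C_3 → C_2 sends each 3-simplex σ to the alternating sum Σ_i (−1)^i (σ with its i-th vertex removed). For instance
  ∂ABEF = BEF − AEF + ABF − ABE,
  ∂ABDE = BDE − ADE + ABE − ABD.
The 10×5 boundary matrix has rank 4 and Smith normal form diag(1,1,1,1).

Now H_k = ker ∂_k / im ∂_{k+1}, so:

  H_0: rank C_0 − rank ∂_1 = 5 − 4 = 1, and the invariant factors of ∂_1 are all 1, so H_0 = Z.
  H_1: rank ker ∂_1 − rank ∂_2 = (10 − 4) − 6 = 0, and the invariant factors of ∂_2 are all 1, so H_1 = 0.
  H_2: rank ker ∂_2 − rank ∂_3 = (10 − 6) − 4 = 0, and the invariant factors of ∂_3 are all 1, so H_2 = 0.
  H_3: rank ker ∂_3 − rank ∂_4 = (5 − 4) − 0 = 1, and there is no ∂_4, so H_3 = Z.

As a check, the Euler characteristic is 5 − 10 + 10 − 5 = 0, which agrees with 1 − 0 + 0 − 1 = 0.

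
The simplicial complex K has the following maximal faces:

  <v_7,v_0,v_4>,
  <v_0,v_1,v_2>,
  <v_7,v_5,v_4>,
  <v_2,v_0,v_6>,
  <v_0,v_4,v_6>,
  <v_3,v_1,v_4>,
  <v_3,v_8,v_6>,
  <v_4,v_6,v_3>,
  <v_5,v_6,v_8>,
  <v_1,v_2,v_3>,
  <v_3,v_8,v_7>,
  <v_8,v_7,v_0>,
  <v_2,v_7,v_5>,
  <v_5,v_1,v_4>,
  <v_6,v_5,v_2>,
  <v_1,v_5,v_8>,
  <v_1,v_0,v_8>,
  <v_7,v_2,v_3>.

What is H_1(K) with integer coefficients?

H_1 = Z^2.

Fix the vertex order v_0 < v_1 < v_2 < v_3 < v_4 < v_5 < v_6 < v_7 < v_8 and write every simplex with vertices in increasing order. Then dim K = 2 and the simplices of K are:

  0-simplices (9): [v_0], [v_1], [v_2], [v_3], [v_4], [v_5], [v_6], [v_7], [v_8]
  1-simplices (27): (27 of them)
  2-simplices (18): (18 of them)

giving chain groups C_0 ≅ Z^9, C_1 ≅ Z^27, C_2 ≅ Z^18.

The boundary map ∂_1: C_1 → C_0 maps an edge to its endpoints' difference, ∂[p,q] = q − p. For instance
  ∂[v_3,v_4] = [v_4] − [v_3].
This gives a 9×27 integer matrix of rank 8; reducing to Smith normal form yields diagonal entries (1,1,1,1,1,1,1,1).

The boundary map ∂_2: C_2 → C_1 maps a triangle to the signed sum of its edges. For instance
  ∂[v_5,v_6,v_8] = [v_6,v_8] − [v_5,v_8] + [v_5,v_6],
  ∂[v_3,v_4,v_6] = [v_4,v_6] − [v_3,v_6] + [v_3,v_4].
This gives a 27×18 integer matrix of rank 17; reducing to Smith normal form yields diagonal entries (1,1,1,1,1,1,1,1,1,1,1,1,1,1,1,1,1).

Computing H_k = (kernel of ∂_k) / (image of ∂_{k+1}):

  H_1: rank ker ∂_1 − rank ∂_2 = (27 − 8) − 17 = 2, and the invariant factors of ∂_2 are all 1, so H_1 ≅ Z^2.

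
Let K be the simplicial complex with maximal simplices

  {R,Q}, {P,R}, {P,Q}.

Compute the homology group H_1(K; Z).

H_1 = Z.

Order the vertices as P < Q < R. Listing each simplex with vertices in this order, K has dimension 1 with simplices:

  0-simplices (3): P, Q, R
  1-simplices (3): PQ, PR, QR

so the chain groups are C_0 ≅ Z^3, C_1 ≅ Z^3.

∂_1: C_1 → C_0 sends each edge [p,q] (with p < q) to q − p.
This gives a 3×3 integer matrix of rank 2; reducing to Smith normal form yields diagonal entries (1,1).

Now H_k = ker ∂_k / im ∂_{k+1}, so:

  H_1: rank ker ∂_1 − rank ∂_2 = (3 − 2) − 0 = 1, and there is no ∂_2, so H_1 ≅ Z.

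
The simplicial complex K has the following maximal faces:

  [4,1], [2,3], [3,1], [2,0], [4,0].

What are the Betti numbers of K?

Order the vertices as 0 < 1 < 2 < 3 < 4. Listing each simplex with vertices in this order, K has dimension 1 with simplices:

  0-simplices (5): [0], [1], [2], [3], [4]
  1-simplices (5): [0,2], [0,4], [1,3], [1,4], [2,3]

giving chain groups C_0 ≅ Z^5, C_1 ≅ Z^5.

Boundary ∂_1: C_1 → C_0 sends each edge [p,q] (with p < q) to q − p. For instance
  ∂[0,2] = [2] − [0].
The 5×5 boundary matrix has rank 4 and Smith normal form diag(1,1,1,1).

Now H_k = ker ∂_k / im ∂_{k+1}, so:

  H_0: rank C_0 − rank ∂_1 = 5 − 4 = 1, and the invariant factors of ∂_1 are all 1, so H_0 = Z.
  H_1: rank ker ∂_1 − rank ∂_2 = (5 − 4) − 0 = 1, and there is no ∂_2, so H_1 = Z.

Hence the Betti numbers are b_0 = 1, b_1 = 1.

b_0 = 1, b_1 = 1.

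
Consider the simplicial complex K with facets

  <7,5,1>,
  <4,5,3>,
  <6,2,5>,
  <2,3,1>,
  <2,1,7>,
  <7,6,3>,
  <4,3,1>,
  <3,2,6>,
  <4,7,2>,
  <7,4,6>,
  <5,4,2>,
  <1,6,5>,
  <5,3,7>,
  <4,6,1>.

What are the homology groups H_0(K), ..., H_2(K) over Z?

H_0 ≅ Z,  H_1 ≅ Z^2,  H_2 ≅ Z.

Fix the vertex order 1 < 2 < 3 < 4 < 5 < 6 < 7 and write every simplex with vertices in increasing order. Then dim K = 2 and the simplices of K are:

  0-simplices (7): [1], [2], [3], [4], [5], [6], [7]
  1-simplices (21): [1,2], [1,3], [1,4], [1,5], [1,6], [1,7], [2,3], [2,4], [2,5], [2,6], [2,7], [3,4], [3,5], [3,6], [3,7], [4,5], [4,6], [4,7], [5,6], [5,7], [6,7]
  2-simplices (14): [1,2,3], [1,2,7], [1,3,4], [1,4,6], [1,5,6], [1,5,7], [2,3,6], [2,4,5], [2,4,7], [2,5,6], [3,4,5], [3,5,7], [3,6,7], [4,6,7]

Hence C_0 ≅ Z^7, C_1 ≅ Z^21, C_2 ≅ Z^14.

The boundary map ∂_1: C_1 → C_0 is given by ∂[p,q] = [q] − [p].
This gives a 7×21 integer matrix of rank 6; reducing to Smith normal form yields diagonal entries (1,1,1,1,1,1).

The boundary map ∂_2: C_2 → C_1 maps a triangle to the signed sum of its edges. For instance
  ∂[3,5,7] = [5,7] − [3,7] + [3,5],
  ∂[2,4,5] = [4,5] − [2,5] + [2,4].
The 21×14 boundary matrix has rank 13 and Smith normal form diag(1,1,1,1,1,1,1,1,1,1,1,1,1).

Computing H_k = (kernel of ∂_k) / (image of ∂_{k+1}):

  H_0: rank C_0 − rank ∂_1 = 7 − 6 = 1, and the invariant factors of ∂_1 are all 1, so H_0 = Z.
  H_1: rank ker ∂_1 − rank ∂_2 = (21 − 6) − 13 = 2, and the invariant factors of ∂_2 are all 1, so H_1 = Z^2.
  H_2: rank ker ∂_2 − rank ∂_3 = (14 − 13) − 0 = 1, and there is no ∂_3, so H_2 = Z.

As a check, the Euler characteristic is 7 − 21 + 14 = 0, which agrees with 1 − 2 + 1 = 0.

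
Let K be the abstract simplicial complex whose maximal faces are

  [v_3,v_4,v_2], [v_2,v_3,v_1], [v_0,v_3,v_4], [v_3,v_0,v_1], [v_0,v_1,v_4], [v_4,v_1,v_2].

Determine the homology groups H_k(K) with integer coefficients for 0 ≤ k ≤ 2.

Take the total order v_0 < v_1 < v_2 < v_3 < v_4 on the vertex set. Then K (dimension 2) consists of the simplices:

  0-simplices (5): [v_0], [v_1], [v_2], [v_3], [v_4]
  1-simplices (9): [v_0,v_1], [v_0,v_3], [v_0,v_4], [v_1,v_2], [v_1,v_3], [v_1,v_4], [v_2,v_3], [v_2,v_4], [v_3,v_4]
  2-simplices (6): [v_0,v_1,v_3], [v_0,v_1,v_4], [v_0,v_3,v_4], [v_1,v_2,v_3], [v_1,v_2,v_4], [v_2,v_3,v_4]

so the chain groups are C_0 ≅ Z^5, C_1 ≅ Z^9, C_2 ≅ Z^6.

The boundary map ∂_1: C_1 → C_0 maps an edge to its endpoints' difference, ∂[p,q] = q − p.
The 5×9 boundary matrix has rank 4 and Smith normal form diag(1,1,1,1).

Boundary ∂_2: C_2 → C_1 acts by ∂[p,q,r] = [q,r] − [p,r] + [p,q]. For instance
  ∂[v_0,v_1,v_4] = [v_1,v_4] − [v_0,v_4] + [v_0,v_1],
  ∂[v_0,v_3,v_4] = [v_3,v_4] − [v_0,v_4] + [v_0,v_3].
This gives a 9×6 integer matrix of rank 5; reducing to Smith normal form yields diagonal entries (1,1,1,1,1).

Now H_k = ker ∂_k / im ∂_{k+1}, so:

  H_0: rank C_0 − rank ∂_1 = 5 − 4 = 1, and the invariant factors of ∂_1 are all 1, so H_0 ≅ Z.
  H_1: rank ker ∂_1 − rank ∂_2 = (9 − 4) − 5 = 0, and the invariant factors of ∂_2 are all 1, so H_1 ≅ 0.
  H_2: rank ker ∂_2 − rank ∂_3 = (6 − 5) − 0 = 1, and there is no ∂_3, so H_2 ≅ Z.

H_0 = Z,  H_1 = 0,  H_2 = Z.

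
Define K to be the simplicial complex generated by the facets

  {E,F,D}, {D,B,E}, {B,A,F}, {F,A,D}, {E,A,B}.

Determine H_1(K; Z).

Fix the vertex order A < B < D < E < F and write every simplex with vertices in increasing order. Then dim K = 2 and the simplices of K are:

  0-simplices (5): A, B, D, E, F
  1-simplices (10): AB, AD, AE, AF, BD, BE, BF, DE, DF, EF
  2-simplices (5): ABE, ABF, ADF, BDE, DEF

Hence C_0 ≅ Z^5, C_1 ≅ Z^10, C_2 ≅ Z^5.

∂_1: C_1 → C_0 maps an edge to its endpoints' difference, ∂[p,q] = q − p. For instance
  ∂AD = D − A.
As a 5×10 matrix over Z this has rank 4, with invariant factors (1,1,1,1).

The boundary map ∂_2: C_2 → C_1 sends each 2-simplex [p,q,r] to [q,r] − [p,r] + [p,q]. For instance
  ∂ADF = DF − AF + AD,
  ∂ABF = BF − AF + AB.
The resulting 10×5 matrix has rank 5, and its Smith normal form has invariant factors (1,1,1,1,1).

Reading off H_k = ker ∂_k / im ∂_{k+1}:

  H_1: rank ker ∂_1 − rank ∂_2 = (10 − 4) − 5 = 1, and the invariant factors of ∂_2 are all 1, so H_1 ≅ Z.

H_1 ≅ Z.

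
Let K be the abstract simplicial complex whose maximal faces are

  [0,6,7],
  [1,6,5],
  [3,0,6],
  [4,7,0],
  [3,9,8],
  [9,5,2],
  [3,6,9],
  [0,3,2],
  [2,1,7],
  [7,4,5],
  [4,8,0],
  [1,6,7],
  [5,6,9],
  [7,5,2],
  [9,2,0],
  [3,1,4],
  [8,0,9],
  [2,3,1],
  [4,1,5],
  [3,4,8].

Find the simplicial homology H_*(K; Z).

H_0 ≅ Z,  H_1 ≅ Z ⊕ Z/2,  H_2 = 0.

Take the total order 0 < 1 < 2 < 3 < 4 < 5 < 6 < 7 < 8 < 9 on the vertex set. Then K (dimension 2) consists of the simplices:

  0-simplices (10): [0], [1], [2], [3], [4], [5], [6], [7], [8], [9]
  1-simplices (30): (30 of them)
  2-simplices (20): (20 of them)

giving chain groups C_0 ≅ Z^10, C_1 ≅ Z^30, C_2 ≅ Z^20.

∂_1: C_1 → C_0 sends each edge [p,q] (with p < q) to q − p.
As a 10×30 matrix over Z this has rank 9, with invariant factors (1,1,1,1,1,1,1,1,1).

∂_2: C_2 → C_1 maps a triangle to the signed sum of its edges. For instance
  ∂[1,2,3] = [2,3] − [1,3] + [1,2],
  ∂[0,6,7] = [6,7] − [0,7] + [0,6].
As a 30×20 matrix over Z this has rank 20, with invariant factors (1,1,1,1,1,1,1,1,1,1,1,1,1,1,1,1,1,1,1,2).

Computing H_k = (kernel of ∂_k) / (image of ∂_{k+1}):

  H_0: rank C_0 − rank ∂_1 = 10 − 9 = 1, and the invariant factors of ∂_1 are all 1, so H_0 ≅ Z.
  H_1: rank ker ∂_1 − rank ∂_2 = (30 − 9) − 20 = 1, and ∂_2 has invariant factor 2 > 1, so H_1 ≅ Z ⊕ Z/2.
  H_2: rank ker ∂_2 − rank ∂_3 = (20 − 20) − 0 = 0, and there is no ∂_3, so H_2 ≅ 0.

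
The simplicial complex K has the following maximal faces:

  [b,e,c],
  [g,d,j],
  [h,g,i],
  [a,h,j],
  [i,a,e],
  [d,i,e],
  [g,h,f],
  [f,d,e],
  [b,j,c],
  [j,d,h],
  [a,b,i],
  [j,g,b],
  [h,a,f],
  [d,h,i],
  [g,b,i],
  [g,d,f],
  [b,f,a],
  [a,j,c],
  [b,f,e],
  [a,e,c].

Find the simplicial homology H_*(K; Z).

We work with the vertex ordering a < b < c < d < e < f < g < h < i < j. The simplices of K, each written with vertices in increasing order, are:

  0-simplices (10): a, b, c, d, e, f, g, h, i, j
  1-simplices (30): ab, ac, ae, af, ah, ai, aj, bc, be, bf, bg, bi, bj, ce, cj, de, df, dg, dh, di, dj, ef, ei, fg, fh, gh, gi, gj, hi, hj
  2-simplices (20): abf, abi, ace, acj, aei, afh, ahj, bce, bcj, bef, bgi, bgj, def, dei, dfg, dgj, dhi, dhj, fgh, ghi

Hence C_0 ≅ Z^10, C_1 ≅ Z^30, C_2 ≅ Z^20.

Boundary ∂_1: C_1 → C_0 is given by ∂[p,q] = [q] − [p]. For instance
  ∂bf = f − b.
The resulting 10×30 matrix has rank 9, and its Smith normal form has invariant factors (1,1,1,1,1,1,1,1,1).

Boundary ∂_2: C_2 → C_1 maps a triangle to the signed sum of its edges. For instance
  ∂dhj = hj − dj + dh,
  ∂afh = fh − ah + af.
As a 30×20 matrix over Z this has rank 20, with invariant factors (1,1,1,1,1,1,1,1,1,1,1,1,1,1,1,1,1,1,1,2).

Now H_k = ker ∂_k / im ∂_{k+1}, so:

  H_0: rank C_0 − rank ∂_1 = 10 − 9 = 1, and the invariant factors of ∂_1 are all 1, so H_0 ≅ Z.
  H_1: rank ker ∂_1 − rank ∂_2 = (30 − 9) − 20 = 1, and ∂_2 has invariant factor 2 > 1, so H_1 ≅ Z ⊕ Z/2Z.
  H_2: rank ker ∂_2 − rank ∂_3 = (20 − 20) − 0 = 0, and there is no ∂_3, so H_2 ≅ 0.

As a check, the Euler characteristic is 10 − 30 + 20 = 0, which agrees with 1 − 1 + 0 = 0.

H_0 = Z,  H_1 = Z ⊕ Z/2Z,  H_2 = 0.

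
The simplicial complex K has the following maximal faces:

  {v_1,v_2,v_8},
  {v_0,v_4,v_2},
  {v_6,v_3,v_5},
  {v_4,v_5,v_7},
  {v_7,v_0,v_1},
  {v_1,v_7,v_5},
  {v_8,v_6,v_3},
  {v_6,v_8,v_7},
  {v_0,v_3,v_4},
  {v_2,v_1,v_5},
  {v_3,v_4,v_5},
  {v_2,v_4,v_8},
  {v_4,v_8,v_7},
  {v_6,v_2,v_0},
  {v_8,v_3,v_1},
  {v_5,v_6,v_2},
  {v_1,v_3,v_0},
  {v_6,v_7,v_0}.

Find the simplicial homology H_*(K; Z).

H_0 = Z,  H_1 = Z^2,  H_2 = Z.

K has 9 vertices, 27 edges, 18 triangles.
rank ∂_0 = 0, rank ∂_1 = 8 ⇒ b_0 = 9 − 0 − 8 = 1; all invariant factors of ∂_1 are 1 so no torsion. So H_0 = Z.
rank ∂_1 = 8, rank ∂_2 = 17 ⇒ b_1 = 27 − 8 − 17 = 2; all invariant factors of ∂_2 are 1 so no torsion. So H_1 = Z^2.
rank ∂_2 = 17, rank ∂_3 = 0 ⇒ b_2 = 18 − 17 − 0 = 1. So H_2 = Z.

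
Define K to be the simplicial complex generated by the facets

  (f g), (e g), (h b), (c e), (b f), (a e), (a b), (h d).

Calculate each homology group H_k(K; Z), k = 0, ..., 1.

Order the vertices as a < b < c < d < e < f < g < h. Listing each simplex with vertices in this order, K has dimension 1 with simplices:

  0-simplices (8): a, b, c, d, e, f, g, h
  1-simplices (8): ab, ae, bf, bh, ce, dh, eg, fg

Hence C_0 ≅ Z^8, C_1 ≅ Z^8.

The boundary map ∂_1: C_1 → C_0 sends each edge [p,q] (with p < q) to q − p. For instance
  ∂bh = h − b.
The resulting 8×8 matrix has rank 7, and its Smith normal form has invariant factors (1,1,1,1,1,1,1).

Reading off H_k = ker ∂_k / im ∂_{k+1}:

  H_0: rank C_0 − rank ∂_1 = 8 − 7 = 1, and the invariant factors of ∂_1 are all 1, so H_0 ≅ Z.
  H_1: rank ker ∂_1 − rank ∂_2 = (8 − 7) − 0 = 1, and there is no ∂_2, so H_1 ≅ Z.

H_0 ≅ Z,  H_1 ≅ Z.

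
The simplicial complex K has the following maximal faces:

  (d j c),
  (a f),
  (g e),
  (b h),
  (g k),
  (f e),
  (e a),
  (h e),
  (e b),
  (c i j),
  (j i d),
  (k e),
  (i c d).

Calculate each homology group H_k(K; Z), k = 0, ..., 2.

H_0 = Z^2,  H_1 = Z^3,  H_2 = Z.

Take the total order a < b < c < d < e < f < g < h < i < j < k on the vertex set. Then K (dimension 2) consists of the simplices:

  0-simplices (11): a, b, c, d, e, f, g, h, i, j, k
  1-simplices (15): ae, af, be, bh, cd, ci, cj, di, dj, ef, eg, eh, ek, gk, ij
  2-simplices (4): cdi, cdj, cij, dij

Hence C_0 ≅ Z^11, C_1 ≅ Z^15, C_2 ≅ Z^4.

∂_1: C_1 → C_0 is given by ∂[p,q] = [q] − [p]. For instance
  ∂ci = i − c.
The resulting 11×15 matrix has rank 9, and its Smith normal form has invariant factors (1,1,1,1,1,1,1,1,1).

The boundary map ∂_2: C_2 → C_1 acts by ∂[p,q,r] = [q,r] − [p,r] + [p,q]. For instance
  ∂cdi = di − ci + cd,
  ∂cdj = dj − cj + cd.
The 15×4 boundary matrix has rank 3 and Smith normal form diag(1,1,1).

Now H_k = ker ∂_k / im ∂_{k+1}, so:

  H_0: rank C_0 − rank ∂_1 = 11 − 9 = 2, and the invariant factors of ∂_1 are all 1, so H_0 ≅ Z^2.
  H_1: rank ker ∂_1 − rank ∂_2 = (15 − 9) − 3 = 3, and the invariant factors of ∂_2 are all 1, so H_1 ≅ Z^3.
  H_2: rank ker ∂_2 − rank ∂_3 = (4 − 3) − 0 = 1, and there is no ∂_3, so H_2 ≅ Z.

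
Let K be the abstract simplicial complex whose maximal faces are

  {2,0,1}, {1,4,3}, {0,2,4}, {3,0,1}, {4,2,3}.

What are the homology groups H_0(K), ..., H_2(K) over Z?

H_0 = Z,  H_1 = Z,  H_2 = 0.

We work with the vertex ordering 0 < 1 < 2 < 3 < 4. The simplices of K, each written with vertices in increasing order, are:

  0-simplices (5): [0], [1], [2], [3], [4]
  1-simplices (10): [0,1], [0,2], [0,3], [0,4], [1,2], [1,3], [1,4], [2,3], [2,4], [3,4]
  2-simplices (5): [0,1,2], [0,1,3], [0,2,4], [1,3,4], [2,3,4]

Hence C_0 ≅ Z^5, C_1 ≅ Z^10, C_2 ≅ Z^5.

Boundary ∂_1: C_1 → C_0 sends each edge [p,q] (with p < q) to q − p. For instance
  ∂[1,4] = [4] − [1].
As a 5×10 matrix over Z this has rank 4, with invariant factors (1,1,1,1).

∂_2: C_2 → C_1 maps a triangle to the signed sum of its edges. For instance
  ∂[0,1,2] = [1,2] − [0,2] + [0,1],
  ∂[0,2,4] = [2,4] − [0,4] + [0,2].
The 10×5 boundary matrix has rank 5 and Smith normal form diag(1,1,1,1,1).

Now H_k = ker ∂_k / im ∂_{k+1}, so:

  H_0: rank C_0 − rank ∂_1 = 5 − 4 = 1, and the invariant factors of ∂_1 are all 1, so H_0 = Z.
  H_1: rank ker ∂_1 − rank ∂_2 = (10 − 4) − 5 = 1, and the invariant factors of ∂_2 are all 1, so H_1 = Z.
  H_2: rank ker ∂_2 − rank ∂_3 = (5 − 5) − 0 = 0, and there is no ∂_3, so H_2 = 0.

As a check, the Euler characteristic is 5 − 10 + 5 = 0, which agrees with 1 − 1 + 0 = 0.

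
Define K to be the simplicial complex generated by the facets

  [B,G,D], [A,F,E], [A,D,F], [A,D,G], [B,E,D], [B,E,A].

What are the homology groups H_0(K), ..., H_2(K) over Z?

H_0 = Z,  H_1 = Z,  H_2 = 0.

Take the total order A < B < D < E < F < G on the vertex set. Then K (dimension 2) consists of the simplices:

  0-simplices (6): A, B, D, E, F, G
  1-simplices (12): AB, AD, AE, AF, AG, BD, BE, BG, DE, DF, DG, EF
  2-simplices (6): ABE, ADF, ADG, AEF, BDE, BDG

Hence C_0 ≅ Z^6, C_1 ≅ Z^12, C_2 ≅ Z^6.

The boundary map ∂_1: C_1 → C_0 is given by ∂[p,q] = [q] − [p]. For instance
  ∂AF = F − A.
As a 6×12 matrix over Z this has rank 5, with invariant factors (1,1,1,1,1).

The boundary map ∂_2: C_2 → C_1 sends each 2-simplex [p,q,r] to [q,r] − [p,r] + [p,q]. For instance
  ∂BDE = DE − BE + BD,
  ∂ADF = DF − AF + AD.
The 12×6 boundary matrix has rank 6 and Smith normal form diag(1,1,1,1,1,1).

Reading off H_k = ker ∂_k / im ∂_{k+1}:

  H_0: rank C_0 − rank ∂_1 = 6 − 5 = 1, and the invariant factors of ∂_1 are all 1, so H_0 ≅ Z.
  H_1: rank ker ∂_1 − rank ∂_2 = (12 − 5) − 6 = 1, and the invariant factors of ∂_2 are all 1, so H_1 ≅ Z.
  H_2: rank ker ∂_2 − rank ∂_3 = (6 − 6) − 0 = 0, and there is no ∂_3, so H_2 ≅ 0.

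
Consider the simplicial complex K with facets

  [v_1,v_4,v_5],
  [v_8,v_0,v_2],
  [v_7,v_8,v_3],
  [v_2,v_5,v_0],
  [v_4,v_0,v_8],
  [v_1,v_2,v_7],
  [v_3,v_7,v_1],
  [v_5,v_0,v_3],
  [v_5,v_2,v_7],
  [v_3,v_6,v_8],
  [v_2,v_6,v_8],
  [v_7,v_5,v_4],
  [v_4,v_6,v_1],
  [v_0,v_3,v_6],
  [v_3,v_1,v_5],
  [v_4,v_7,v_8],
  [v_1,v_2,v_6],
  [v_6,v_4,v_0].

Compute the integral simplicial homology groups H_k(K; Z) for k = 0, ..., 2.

H_0 = Z,  H_1 = Z ⊕ Z/2Z,  H_2 = 0.

Fix the vertex order v_0 < v_1 < v_2 < v_3 < v_4 < v_5 < v_6 < v_7 < v_8 and write every simplex with vertices in increasing order. Then dim K = 2 and the simplices of K are:

  0-simplices (9): [v_0], [v_1], [v_2], [v_3], [v_4], [v_5], [v_6], [v_7], [v_8]
  1-simplices (27): (27 of them)
  2-simplices (18): (18 of them)

so the chain groups are C_0 ≅ Z^9, C_1 ≅ Z^27, C_2 ≅ Z^18.

Boundary ∂_1: C_1 → C_0 sends each edge [p,q] (with p < q) to q − p.
As a 9×27 matrix over Z this has rank 8, with invariant factors (1,1,1,1,1,1,1,1).

∂_2: C_2 → C_1 sends each 2-simplex [p,q,r] to [q,r] − [p,r] + [p,q]. For instance
  ∂[v_2,v_6,v_8] = [v_6,v_8] − [v_2,v_8] + [v_2,v_6],
  ∂[v_1,v_4,v_6] = [v_4,v_6] − [v_1,v_6] + [v_1,v_4].
As a 27×18 matrix over Z this has rank 18, with invariant factors (1,1,1,1,1,1,1,1,1,1,1,1,1,1,1,1,1,2).

Computing H_k = (kernel of ∂_k) / (image of ∂_{k+1}):

  H_0: rank C_0 − rank ∂_1 = 9 − 8 = 1, and the invariant factors of ∂_1 are all 1, so H_0 = Z.
  H_1: rank ker ∂_1 − rank ∂_2 = (27 − 8) − 18 = 1, and ∂_2 has invariant factor 2 > 1, so H_1 = Z ⊕ Z/2Z.
  H_2: rank ker ∂_2 − rank ∂_3 = (18 − 18) − 0 = 0, and there is no ∂_3, so H_2 = 0.

As a check, the Euler characteristic is 9 − 27 + 18 = 0, which agrees with 1 − 1 + 0 = 0.
(K is a triangulation of the Klein bottle.)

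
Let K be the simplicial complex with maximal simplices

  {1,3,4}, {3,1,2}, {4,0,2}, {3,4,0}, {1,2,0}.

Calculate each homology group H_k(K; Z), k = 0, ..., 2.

Order the vertices as 0 < 1 < 2 < 3 < 4. Listing each simplex with vertices in this order, K has dimension 2 with simplices:

  0-simplices (5): [0], [1], [2], [3], [4]
  1-simplices (10): [0,1], [0,2], [0,3], [0,4], [1,2], [1,3], [1,4], [2,3], [2,4], [3,4]
  2-simplices (5): [0,1,2], [0,2,4], [0,3,4], [1,2,3], [1,3,4]

giving chain groups C_0 ≅ Z^5, C_1 ≅ Z^10, C_2 ≅ Z^5.

Boundary ∂_1: C_1 → C_0 maps an edge to its endpoints' difference, ∂[p,q] = q − p.
As a 5×10 matrix over Z this has rank 4, with invariant factors (1,1,1,1).

Boundary ∂_2: C_2 → C_1 maps a triangle to the signed sum of its edges. For instance
  ∂[0,1,2] = [1,2] − [0,2] + [0,1],
  ∂[1,3,4] = [3,4] − [1,4] + [1,3].
This gives a 10×5 integer matrix of rank 5; reducing to Smith normal form yields diagonal entries (1,1,1,1,1).

Reading off H_k = ker ∂_k / im ∂_{k+1}:

  H_0: rank C_0 − rank ∂_1 = 5 − 4 = 1, and the invariant factors of ∂_1 are all 1, so H_0 ≅ Z.
  H_1: rank ker ∂_1 − rank ∂_2 = (10 − 4) − 5 = 1, and the invariant factors of ∂_2 are all 1, so H_1 ≅ Z.
  H_2: rank ker ∂_2 − rank ∂_3 = (5 − 5) − 0 = 0, and there is no ∂_3, so H_2 ≅ 0.

As a check, the Euler characteristic is 5 − 10 + 5 = 0, which agrees with 1 − 1 + 0 = 0.

H_0 = Z,  H_1 = Z,  H_2 = 0.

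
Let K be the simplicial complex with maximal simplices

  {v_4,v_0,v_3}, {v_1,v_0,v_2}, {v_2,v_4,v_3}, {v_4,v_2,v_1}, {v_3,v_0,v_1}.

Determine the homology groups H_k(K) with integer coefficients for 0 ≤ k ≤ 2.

H_0 ≅ Z,  H_1 ≅ Z,  H_2 = 0.

Take the total order v_0 < v_1 < v_2 < v_3 < v_4 on the vertex set. Then K (dimension 2) consists of the simplices:

  0-simplices (5): [v_0], [v_1], [v_2], [v_3], [v_4]
  1-simplices (10): [v_0,v_1], [v_0,v_2], [v_0,v_3], [v_0,v_4], [v_1,v_2], [v_1,v_3], [v_1,v_4], [v_2,v_3], [v_2,v_4], [v_3,v_4]
  2-simplices (5): [v_0,v_1,v_2], [v_0,v_1,v_3], [v_0,v_3,v_4], [v_1,v_2,v_4], [v_2,v_3,v_4]

Hence C_0 ≅ Z^5, C_1 ≅ Z^10, C_2 ≅ Z^5.

The boundary map ∂_1: C_1 → C_0 sends each edge [p,q] (with p < q) to q − p. For instance
  ∂[v_0,v_1] = [v_1] − [v_0].
This gives a 5×10 integer matrix of rank 4; reducing to Smith normal form yields diagonal entries (1,1,1,1).

The boundary map ∂_2: C_2 → C_1 maps a triangle to the signed sum of its edges. For instance
  ∂[v_1,v_2,v_4] = [v_2,v_4] − [v_1,v_4] + [v_1,v_2],
  ∂[v_0,v_3,v_4] = [v_3,v_4] − [v_0,v_4] + [v_0,v_3].
As a 10×5 matrix over Z this has rank 5, with invariant factors (1,1,1,1,1).

Reading off H_k = ker ∂_k / im ∂_{k+1}:

  H_0: rank C_0 − rank ∂_1 = 5 − 4 = 1, and the invariant factors of ∂_1 are all 1, so H_0 ≅ Z.
  H_1: rank ker ∂_1 − rank ∂_2 = (10 − 4) − 5 = 1, and the invariant factors of ∂_2 are all 1, so H_1 ≅ Z.
  H_2: rank ker ∂_2 − rank ∂_3 = (5 − 5) − 0 = 0, and there is no ∂_3, so H_2 ≅ 0.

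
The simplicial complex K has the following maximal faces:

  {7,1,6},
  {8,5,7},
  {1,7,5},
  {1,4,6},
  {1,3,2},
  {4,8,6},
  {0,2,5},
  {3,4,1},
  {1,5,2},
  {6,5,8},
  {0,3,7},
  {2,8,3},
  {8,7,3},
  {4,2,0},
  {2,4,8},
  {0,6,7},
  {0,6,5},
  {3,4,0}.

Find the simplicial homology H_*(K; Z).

Fix the vertex order 0 < 1 < 2 < 3 < 4 < 5 < 6 < 7 < 8 and write every simplex with vertices in increasing order. Then dim K = 2 and the simplices of K are:

  0-simplices (9): [0], [1], [2], [3], [4], [5], [6], [7], [8]
  1-simplices (27): (27 of them)
  2-simplices (18): [0,2,4], [0,2,5], [0,3,4], [0,3,7], [0,5,6], [0,6,7], [1,2,3], [1,2,5], [1,3,4], [1,4,6], [1,5,7], [1,6,7], [2,3,8], [2,4,8], [3,7,8], [4,6,8], [5,6,8], [5,7,8]

giving chain groups C_0 ≅ Z^9, C_1 ≅ Z^27, C_2 ≅ Z^18.

∂_1: C_1 → C_0 maps an edge to its endpoints' difference, ∂[p,q] = q − p.
The 9×27 boundary matrix has rank 8 and Smith normal form diag(1,1,1,1,1,1,1,1).

The boundary map ∂_2: C_2 → C_1 maps a triangle to the signed sum of its edges. For instance
  ∂[2,4,8] = [4,8] − [2,8] + [2,4],
  ∂[1,6,7] = [6,7] − [1,7] + [1,6].
As a 27×18 matrix over Z this has rank 18, with invariant factors (1,1,1,1,1,1,1,1,1,1,1,1,1,1,1,1,1,2).

Computing H_k = (kernel of ∂_k) / (image of ∂_{k+1}):

  H_0: rank C_0 − rank ∂_1 = 9 − 8 = 1, and the invariant factors of ∂_1 are all 1, so H_0 = Z.
  H_1: rank ker ∂_1 − rank ∂_2 = (27 − 8) − 18 = 1, and ∂_2 has invariant factor 2 > 1, so H_1 = Z ⊕ Z/2.
  H_2: rank ker ∂_2 − rank ∂_3 = (18 − 18) − 0 = 0, and there is no ∂_3, so H_2 = 0.

(K is a triangulation of the Klein bottle.)

H_0 = Z,  H_1 = Z ⊕ Z/2,  H_2 = 0.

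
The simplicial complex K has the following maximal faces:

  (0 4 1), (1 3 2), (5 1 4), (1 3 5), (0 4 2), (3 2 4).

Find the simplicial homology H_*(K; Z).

H_0 ≅ Z,  H_1 ≅ Z,  H_2 = 0.

K has 6 vertices, 12 edges, 6 triangles.
rank ∂_0 = 0, rank ∂_1 = 5 ⇒ b_0 = 6 − 0 − 5 = 1; all invariant factors of ∂_1 are 1 so no torsion. So H_0 = Z.
rank ∂_1 = 5, rank ∂_2 = 6 ⇒ b_1 = 12 − 5 − 6 = 1; all invariant factors of ∂_2 are 1 so no torsion. So H_1 = Z.
rank ∂_2 = 6, rank ∂_3 = 0 ⇒ b_2 = 6 − 6 − 0 = 0. So H_2 = 0.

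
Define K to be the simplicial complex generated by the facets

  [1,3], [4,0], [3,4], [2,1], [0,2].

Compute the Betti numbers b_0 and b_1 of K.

b_0 = 1, b_1 = 1.

Fix the vertex order 0 < 1 < 2 < 3 < 4 and write every simplex with vertices in increasing order. Then dim K = 1 and the simplices of K are:

  0-simplices (5): [0], [1], [2], [3], [4]
  1-simplices (5): [0,2], [0,4], [1,2], [1,3], [3,4]

giving chain groups C_0 ≅ Z^5, C_1 ≅ Z^5.

∂_1: C_1 → C_0 is given by ∂[p,q] = [q] − [p].
The 5×5 boundary matrix has rank 4 and Smith normal form diag(1,1,1,1).

From H_k ≅ ker(∂_k) / im(∂_{k+1}) we obtain:

  H_0: rank C_0 − rank ∂_1 = 5 − 4 = 1, and the invariant factors of ∂_1 are all 1, so H_0 = Z.
  H_1: rank ker ∂_1 − rank ∂_2 = (5 − 4) − 0 = 1, and there is no ∂_2, so H_1 = Z.

Hence the Betti numbers are b_0 = 1, b_1 = 1.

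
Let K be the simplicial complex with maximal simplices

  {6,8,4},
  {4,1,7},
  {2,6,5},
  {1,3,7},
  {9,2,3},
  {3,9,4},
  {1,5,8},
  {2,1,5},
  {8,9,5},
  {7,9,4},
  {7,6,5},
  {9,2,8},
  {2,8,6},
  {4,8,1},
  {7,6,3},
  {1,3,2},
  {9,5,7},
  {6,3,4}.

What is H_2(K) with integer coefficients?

K has 9 vertices, 27 edges, 18 triangles.
rank ∂_2 = 18, rank ∂_3 = 0 ⇒ b_2 = 18 − 18 − 0 = 0. So H_2 ≅ 0.

H_2 = 0.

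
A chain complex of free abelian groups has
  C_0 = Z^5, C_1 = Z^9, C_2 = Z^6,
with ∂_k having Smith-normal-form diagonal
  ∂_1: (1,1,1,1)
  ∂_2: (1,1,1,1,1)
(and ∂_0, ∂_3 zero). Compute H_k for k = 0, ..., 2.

H_0: b_0 = 5 − 0 − 4 = 1; torsion from ∂_1 factors > 1: none. So H_0 = Z.
H_1: b_1 = 9 − 4 − 5 = 0; torsion from ∂_2 factors > 1: none. So H_1 = 0.
H_2: b_2 = 6 − 5 − 0 = 1; torsion from ∂_3 factors > 1: none. So H_2 = Z.

H_0 = Z,  H_1 = 0,  H_2 = Z.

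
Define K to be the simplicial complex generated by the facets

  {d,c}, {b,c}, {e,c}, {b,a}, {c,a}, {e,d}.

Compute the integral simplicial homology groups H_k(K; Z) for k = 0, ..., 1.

H_0 = Z,  H_1 = Z^2.

Order the vertices as a < b < c < d < e. Listing each simplex with vertices in this order, K has dimension 1 with simplices:

  0-simplices (5): a, b, c, d, e
  1-simplices (6): ab, ac, bc, cd, ce, de

Hence C_0 ≅ Z^5, C_1 ≅ Z^6.

The boundary map ∂_1: C_1 → C_0 sends each edge [p,q] (with p < q) to q − p. For instance
  ∂ab = b − a.
The resulting 5×6 matrix has rank 4, and its Smith normal form has invariant factors (1,1,1,1).

Now H_k = ker ∂_k / im ∂_{k+1}, so:

  H_0: rank C_0 − rank ∂_1 = 5 − 4 = 1, and the invariant factors of ∂_1 are all 1, so H_0 = Z.
  H_1: rank ker ∂_1 − rank ∂_2 = (6 − 4) − 0 = 2, and there is no ∂_2, so H_1 = Z^2.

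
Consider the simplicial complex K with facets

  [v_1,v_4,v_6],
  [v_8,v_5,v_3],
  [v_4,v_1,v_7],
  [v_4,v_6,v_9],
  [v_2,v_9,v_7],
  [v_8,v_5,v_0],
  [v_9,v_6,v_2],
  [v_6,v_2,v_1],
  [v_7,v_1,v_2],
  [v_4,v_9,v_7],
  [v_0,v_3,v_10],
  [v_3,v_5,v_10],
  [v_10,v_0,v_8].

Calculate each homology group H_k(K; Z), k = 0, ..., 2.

H_0 = Z^2,  H_1 = Z,  H_2 = Z.

K has 11 vertices, 22 edges, 13 triangles.
rank ∂_0 = 0, rank ∂_1 = 9 ⇒ b_0 = 11 − 0 − 9 = 2; all invariant factors of ∂_1 are 1 so no torsion. So H_0 = Z^2.
rank ∂_1 = 9, rank ∂_2 = 12 ⇒ b_1 = 22 − 9 − 12 = 1; all invariant factors of ∂_2 are 1 so no torsion. So H_1 = Z.
rank ∂_2 = 12, rank ∂_3 = 0 ⇒ b_2 = 13 − 12 − 0 = 1. So H_2 = Z.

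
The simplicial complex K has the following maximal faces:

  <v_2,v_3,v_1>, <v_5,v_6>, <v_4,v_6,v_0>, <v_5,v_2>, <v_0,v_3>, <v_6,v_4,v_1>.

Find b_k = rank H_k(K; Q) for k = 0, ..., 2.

Fix the vertex order v_0 < v_1 < v_2 < v_3 < v_4 < v_5 < v_6 and write every simplex with vertices in increasing order. Then dim K = 2 and the simplices of K are:

  0-simplices (7): [v_0], [v_1], [v_2], [v_3], [v_4], [v_5], [v_6]
  1-simplices (11): [v_0,v_3], [v_0,v_4], [v_0,v_6], [v_1,v_2], [v_1,v_3], [v_1,v_4], [v_1,v_6], [v_2,v_3], [v_2,v_5], [v_4,v_6], [v_5,v_6]
  2-simplices (3): [v_0,v_4,v_6], [v_1,v_2,v_3], [v_1,v_4,v_6]

giving chain groups C_0 ≅ Z^7, C_1 ≅ Z^11, C_2 ≅ Z^3.

∂_1: C_1 → C_0 is given by ∂[p,q] = [q] − [p]. For instance
  ∂[v_0,v_4] = [v_4] − [v_0].
The resulting 7×11 matrix has rank 6, and its Smith normal form has invariant factors (1,1,1,1,1,1).

∂_2: C_2 → C_1 sends each 2-simplex [p,q,r] to [q,r] − [p,r] + [p,q]. For instance
  ∂[v_0,v_4,v_6] = [v_4,v_6] − [v_0,v_6] + [v_0,v_4],
  ∂[v_1,v_4,v_6] = [v_4,v_6] − [v_1,v_6] + [v_1,v_4].
This gives a 11×3 integer matrix of rank 3; reducing to Smith normal form yields diagonal entries (1,1,1).

Now H_k = ker ∂_k / im ∂_{k+1}, so:

  H_0: rank C_0 − rank ∂_1 = 7 − 6 = 1, and the invariant factors of ∂_1 are all 1, so H_0 = Z.
  H_1: rank ker ∂_1 − rank ∂_2 = (11 − 6) − 3 = 2, and the invariant factors of ∂_2 are all 1, so H_1 = Z^2.
  H_2: rank ker ∂_2 − rank ∂_3 = (3 − 3) − 0 = 0, and there is no ∂_3, so H_2 = 0.

As a check, the Euler characteristic is 7 − 11 + 3 = -1, which agrees with 1 − 2 + 0 = -1.

Hence the Betti numbers are b_0 = 1, b_1 = 2, b_2 = 0.

b_0 = 1, b_1 = 2, b_2 = 0.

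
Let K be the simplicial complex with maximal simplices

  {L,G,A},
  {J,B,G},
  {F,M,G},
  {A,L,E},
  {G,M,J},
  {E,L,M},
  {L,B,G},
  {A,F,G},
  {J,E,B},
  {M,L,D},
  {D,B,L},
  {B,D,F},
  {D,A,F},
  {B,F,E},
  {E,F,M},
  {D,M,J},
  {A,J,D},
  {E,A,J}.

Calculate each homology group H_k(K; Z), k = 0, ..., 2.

We work with the vertex ordering A < B < D < E < F < G < J < L < M. The simplices of K, each written with vertices in increasing order, are:

  0-simplices (9): A, B, D, E, F, G, J, L, M
  1-simplices (27): AD, AE, AF, AG, AJ, AL, BD, BE, BF, BG, BJ, BL, DF, DJ, DL, DM, EF, EJ, EL, EM, FG, FM, GJ, GL, GM, JM, LM
  2-simplices (18): ADF, ADJ, AEJ, AEL, AFG, AGL, BDF, BDL, BEF, BEJ, BGJ, BGL, DJM, DLM, EFM, ELM, FGM, GJM

Hence C_0 ≅ Z^9, C_1 ≅ Z^27, C_2 ≅ Z^18.

The boundary map ∂_1: C_1 → C_0 is given by ∂[p,q] = [q] − [p]. For instance
  ∂DF = F − D.
As a 9×27 matrix over Z this has rank 8, with invariant factors (1,1,1,1,1,1,1,1).

Boundary ∂_2: C_2 → C_1 maps a triangle to the signed sum of its edges. For instance
  ∂GJM = JM − GM + GJ,
  ∂AFG = FG − AG + AF.
The 27×18 boundary matrix has rank 17 and Smith normal form diag(1,1,1,1,1,1,1,1,1,1,1,1,1,1,1,1,1).

Now H_k = ker ∂_k / im ∂_{k+1}, so:

  H_0: rank C_0 − rank ∂_1 = 9 − 8 = 1, and the invariant factors of ∂_1 are all 1, so H_0 ≅ Z.
  H_1: rank ker ∂_1 − rank ∂_2 = (27 − 8) − 17 = 2, and the invariant factors of ∂_2 are all 1, so H_1 ≅ Z^2.
  H_2: rank ker ∂_2 − rank ∂_3 = (18 − 17) − 0 = 1, and there is no ∂_3, so H_2 ≅ Z.

As a check, the Euler characteristic is 9 − 27 + 18 = 0, which agrees with 1 − 2 + 1 = 0.
(K is a triangulation of the torus T^2.)

H_0 ≅ Z,  H_1 ≅ Z^2,  H_2 ≅ Z.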